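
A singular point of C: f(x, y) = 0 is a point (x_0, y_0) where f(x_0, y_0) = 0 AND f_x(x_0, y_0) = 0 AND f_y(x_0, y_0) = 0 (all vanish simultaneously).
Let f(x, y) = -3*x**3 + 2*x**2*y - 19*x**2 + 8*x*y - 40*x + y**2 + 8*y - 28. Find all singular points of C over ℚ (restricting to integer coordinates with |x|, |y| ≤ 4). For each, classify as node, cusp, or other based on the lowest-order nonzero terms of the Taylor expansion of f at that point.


Singular points: {(-2, 0)}; classification: node.

Compute partial derivatives:
  f_x = -9*x**2 + 4*x*y - 38*x + 8*y - 40.
  f_y = 2*x**2 + 8*x + 2*y + 8.
Scan x_0 ∈ {−4, ..., 4}. For each x_0, f_y(x_0, y) is a polynomial in y; find its integer roots y ∈ {−4, ..., 4}, then test f_x and f at those candidates.
  x = -4: f_y(-4, y) = 2*y + 8; vanishes at y ∈ {-4}. (-4, -4): f_x = 0 but f = 4 ≠ 0.
  x = -3: f_y(-3, y) = 2*y + 2; vanishes at y ∈ {-1}. (-3, -1): f_x = -3 ≠ 0.
  x = -2: f_y(-2, y) = 2*y; vanishes at y ∈ {0}. (-2, 0): f_x = 0, f = 0 — SINGULAR.
  x = -1: f_y(-1, y) = 2*y + 2; vanishes at y ∈ {-1}. (-1, -1): f_x = -15 ≠ 0.
  x = 0: f_y(0, y) = 2*y + 8; vanishes at y ∈ {-4}. (0, -4): f_x = -72 ≠ 0.
  x = 1: f_y(1, y) = 2*y + 18; no integer root y with |y| ≤ 4.
  x = 2: f_y(2, y) = 2*y + 32; no integer root y with |y| ≤ 4.
  x = 3: f_y(3, y) = 2*y + 50; no integer root y with |y| ≤ 4.
  x = 4: f_y(4, y) = 2*y + 72; no integer root y with |y| ≤ 4.
Only singular point on the grid: (-2, 0).
Classify: substitute x = -2 + u, y = 0 + v and expand: f = -3*u**3 + 2*u**2*v - u**2 + v**2.
No constant or linear terms (consistent with a singular point). Quadratic part: -u**2 + v**2. Cubic part: -3*u**3 + 2*u**2*v.
The quadratic part v**2 - u**2 = (v − u)(v + u) splits into two distinct linear factors, so there are two distinct tangent lines y − 0 = ±(x − -2) — this is a node (ordinary double point).
Classification: node.


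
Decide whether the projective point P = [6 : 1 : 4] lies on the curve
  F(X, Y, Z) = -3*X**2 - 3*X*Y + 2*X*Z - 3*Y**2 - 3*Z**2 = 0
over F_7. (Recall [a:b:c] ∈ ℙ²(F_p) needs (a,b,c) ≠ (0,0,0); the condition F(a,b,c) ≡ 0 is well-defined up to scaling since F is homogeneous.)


F(6,1,4) ≡ 4 (mod 7); P is NOT on the curve.

Evaluate F(6, 1, 4) term-by-term (mod 7).
  -3*X**2 ↦ -3·36·1·1 = -108
  -3*X*Y ↦ -3·6·1·1 = -18
  2*X*Z ↦ 2·6·1·4 = 48
  -3*Y**2 ↦ -3·1·1·1 = -3
  -3*Z**2 ↦ -3·1·1·16 = -48
Sum: F(6, 1, 4) = (-108) + (-18) + (48) + (-3) + (-48) = -129.
Reducing mod 7: -129 ≡ 4 (mod 7).
Since F(a, b, c) ≡ 4 ≠ 0 (mod 7), P does NOT lie on the curve.


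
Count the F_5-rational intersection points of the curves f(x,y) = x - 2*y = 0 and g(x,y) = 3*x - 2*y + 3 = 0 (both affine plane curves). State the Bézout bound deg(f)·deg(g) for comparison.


Common zeros: {(1, 3)}; count = 1; Bézout bound = 1.

deg(f) = 1, deg(g) = 1, so Bézout bound = 1.
Scan x ∈ F_5. For each x, list the y ∈ F_5 with f(x, y) ≡ 0 and those with g(x, y) ≡ 0 (mod 5); the common zeros in that column are the intersection.
  x = 0: f ≡ 0 at y ∈ {0}; g ≡ 0 at y ∈ {4}; common: ∅.
  x = 1: f ≡ 0 at y ∈ {3}; g ≡ 0 at y ∈ {3}; common: {3}.
  x = 2: f ≡ 0 at y ∈ {1}; g ≡ 0 at y ∈ {2}; common: ∅.
  x = 3: f ≡ 0 at y ∈ {4}; g ≡ 0 at y ∈ {1}; common: ∅.
  x = 4: f ≡ 0 at y ∈ {2}; g ≡ 0 at y ∈ {0}; common: ∅.
Collecting: common zeros = {(1, 3)}, so the count is 1.
Comparison with the Bézout bound: 1 ≤ 1 = deg(f)·deg(g), as expected for curves with no common component (the bound is attained).


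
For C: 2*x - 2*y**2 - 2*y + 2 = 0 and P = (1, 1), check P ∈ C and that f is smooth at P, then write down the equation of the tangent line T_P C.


Tangent line at P: 2*x - 6*y + 4 = 0.

Step 1: f(1, 1) = 0, so P lies on C.
Step 2: partial derivatives
  f_x(x, y) = 2, f_y(x, y) = -4*y - 2.
  f_x(P) = 2, f_y(P) = -6 (gradient nonzero, so P is smooth).
Step 3: tangent line at P: 2·(x − 1) + -6·(y − 1) = 0.
Expanding: 2*x - 6*y + 4 = 0.


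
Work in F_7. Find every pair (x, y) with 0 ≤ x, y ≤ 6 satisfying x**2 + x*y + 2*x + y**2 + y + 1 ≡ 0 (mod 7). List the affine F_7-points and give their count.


Affine F_7-points: {(0, 2), (0, 4), (1, 1), (1, 4), (2, 5), (2, 6), (3, 1), (3, 2), (4, 3), (4, 6), (5, 3), (5, 5), (6, 0)}; count = 13.

For each of the 49 pairs (x, y) ∈ F_7², evaluate f(x, y) mod 7. Record the zeros.
  x = 0: [0↦1, 1↦3, 2↦0, 3↦6, 4↦0, 5↦3, 6↦1]  zeros at y ∈ {2, 4}
  x = 1: [0↦4, 1↦0, 2↦5, 3↦5, 4↦0, 5↦4, 6↦3]  zeros at y ∈ {1, 4}
  x = 2: [0↦2, 1↦6, 2↦5, 3↦6, 4↦2, 5↦0, 6↦0]  zeros at y ∈ {5, 6}
  x = 3: [0↦2, 1↦0, 2↦0, 3↦2, 4↦6, 5↦5, 6↦6]  zeros at y ∈ {1, 2}
  x = 4: [0↦4, 1↦3, 2↦4, 3↦0, 4↦5, 5↦5, 6↦0]  zeros at y ∈ {3, 6}
  x = 5: [0↦1, 1↦1, 2↦3, 3↦0, 4↦6, 5↦0, 6↦3]  zeros at y ∈ {3, 5}
  x = 6: [0↦0, 1↦1, 2↦4, 3↦2, 4↦2, 5↦4, 6↦1]  zeros at y ∈ {0}
Collecting zeros: affine points = {(0, 2), (0, 4), (1, 1), (1, 4), (2, 5), (2, 6), (3, 1), (3, 2), (4, 3), (4, 6), (5, 3), (5, 5), (6, 0)}.
Total count |C(F_7)_aff| = 13.


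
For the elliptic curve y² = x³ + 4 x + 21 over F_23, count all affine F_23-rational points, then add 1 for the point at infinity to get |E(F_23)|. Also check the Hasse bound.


Affine points = {(1, 7), (1, 16), (4, 3), (4, 20), (6, 10), (6, 13), (7, 1), (7, 22), (8, 6), (8, 17), (9, 2), (9, 21), (10, 7), (10, 16), (11, 4), (11, 19), (12, 7), (12, 16), (13, 4), (13, 19), (15, 11), (15, 12), (16, 8), (16, 15), (22, 4), (22, 19)}; affine count = 26; |E(F_23)| = 27.

Discriminant check: Δ ∝ 4a³ + 27b² = 4·4³ + 27·21² = 4·64 + 27·441 ≡ 19 (mod 23). Nonzero ⇒ E is nonsingular.
For each x ∈ F_23, compute rhs = x³ + 4·x + 21 mod 23, then count y ∈ F_23 with y² ≡ rhs.
  x = 0: rhs = 21, matching y values: none (0 points).
  x = 1: rhs = 3, matching y values: 7, 16 (2 points).
  x = 2: rhs = 14, matching y values: none (0 points).
  x = 3: rhs = 14, matching y values: none (0 points).
  x = 4: rhs = 9, matching y values: 3, 20 (2 points).
  x = 5: rhs = 5, matching y values: none (0 points).
  x = 6: rhs = 8, matching y values: 10, 13 (2 points).
  x = 7: rhs = 1, matching y values: 1, 22 (2 points).
  x = 8: rhs = 13, matching y values: 6, 17 (2 points).
  x = 9: rhs = 4, matching y values: 2, 21 (2 points).
  x = 10: rhs = 3, matching y values: 7, 16 (2 points).
  x = 11: rhs = 16, matching y values: 4, 19 (2 points).
  x = 12: rhs = 3, matching y values: 7, 16 (2 points).
  x = 13: rhs = 16, matching y values: 4, 19 (2 points).
  x = 14: rhs = 15, matching y values: none (0 points).
  x = 15: rhs = 6, matching y values: 11, 12 (2 points).
  x = 16: rhs = 18, matching y values: 8, 15 (2 points).
  x = 17: rhs = 11, matching y values: none (0 points).
  x = 18: rhs = 14, matching y values: none (0 points).
  x = 19: rhs = 10, matching y values: none (0 points).
  x = 20: rhs = 5, matching y values: none (0 points).
  x = 21: rhs = 5, matching y values: none (0 points).
  x = 22: rhs = 16, matching y values: 4, 19 (2 points).
Total affine count: 26.
Full point count |E(F_23)| = 26 + 1 = 27.
Hasse bound: |27 − (23+1)| = |3| = 3 ≤ 2√23 ≈ 9.5917 ✓.


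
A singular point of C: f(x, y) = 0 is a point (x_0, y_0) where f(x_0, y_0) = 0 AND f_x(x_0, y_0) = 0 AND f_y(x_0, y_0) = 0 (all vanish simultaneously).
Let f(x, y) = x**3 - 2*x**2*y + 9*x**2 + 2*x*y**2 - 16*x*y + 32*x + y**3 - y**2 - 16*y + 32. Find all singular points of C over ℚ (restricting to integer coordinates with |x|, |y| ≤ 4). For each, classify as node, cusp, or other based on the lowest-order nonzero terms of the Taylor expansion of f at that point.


Singular points: {(-2, 2)}; classification: node.

Compute partial derivatives:
  f_x = 3*x**2 - 4*x*y + 18*x + 2*y**2 - 16*y + 32.
  f_y = -2*x**2 + 4*x*y - 16*x + 3*y**2 - 2*y - 16.
Scan x_0 ∈ {−4, ..., 4}. For each x_0, f_y(x_0, y) is a polynomial in y; find its integer roots y ∈ {−4, ..., 4}, then test f_x and f at those candidates.
  x = -4: f_y(-4, y) = 3*y**2 - 18*y + 16; no integer root y with |y| ≤ 4.
  x = -3: f_y(-3, y) = 3*y**2 - 14*y + 14; no integer root y with |y| ≤ 4.
  x = -2: f_y(-2, y) = 3*y**2 - 10*y + 8; vanishes at y ∈ {2}. (-2, 2): f_x = 0, f = 0 — SINGULAR.
  x = -1: f_y(-1, y) = 3*y**2 - 6*y - 2; no integer root y with |y| ≤ 4.
  x = 0: f_y(0, y) = 3*y**2 - 2*y - 16; vanishes at y ∈ {-2}. (0, -2): f_x = 72 ≠ 0.
  x = 1: f_y(1, y) = 3*y**2 + 2*y - 34; no integer root y with |y| ≤ 4.
  x = 2: f_y(2, y) = 3*y**2 + 6*y - 56; no integer root y with |y| ≤ 4.
  x = 3: f_y(3, y) = 3*y**2 + 10*y - 82; no integer root y with |y| ≤ 4.
  x = 4: f_y(4, y) = 3*y**2 + 14*y - 112; no integer root y with |y| ≤ 4.
Only singular point on the grid: (-2, 2).
Classify: substitute x = -2 + u, y = 2 + v and expand: f = u**3 - 2*u**2*v - u**2 + 2*u*v**2 + v**3 + v**2.
No constant or linear terms (consistent with a singular point). Quadratic part: -u**2 + v**2. Cubic part: u**3 - 2*u**2*v + 2*u*v**2 + v**3.
The quadratic part v**2 - u**2 = (v − u)(v + u) splits into two distinct linear factors, so there are two distinct tangent lines y − 2 = ±(x − -2) — this is a node (ordinary double point).
Classification: node.


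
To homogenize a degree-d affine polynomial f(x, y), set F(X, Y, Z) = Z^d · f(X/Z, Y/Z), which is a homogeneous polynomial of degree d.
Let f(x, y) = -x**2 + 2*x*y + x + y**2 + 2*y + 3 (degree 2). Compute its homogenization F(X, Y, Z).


F(X, Y, Z) = -X**2 + 2*X*Y + X*Z + Y**2 + 2*Y*Z + 3*Z**2

deg(f) = 2.
Substitute x = X/Z, y = Y/Z into f, then multiply by Z^2.
  monomial -1·x^2·y^0 ↦ -1·X^2·Y^0·Z^0.
  monomial 2·x^1·y^1 ↦ 2·X^1·Y^1·Z^0.
  monomial 1·x^1·y^0 ↦ 1·X^1·Y^0·Z^1.
  monomial 1·x^0·y^2 ↦ 1·X^0·Y^2·Z^0.
  monomial 2·x^0·y^1 ↦ 2·X^0·Y^1·Z^1.
  monomial 3·x^0·y^0 ↦ 3·X^0·Y^0·Z^2.
Collecting: F(X, Y, Z) = -X**2 + 2*X*Y + X*Z + Y**2 + 2*Y*Z + 3*Z**2.


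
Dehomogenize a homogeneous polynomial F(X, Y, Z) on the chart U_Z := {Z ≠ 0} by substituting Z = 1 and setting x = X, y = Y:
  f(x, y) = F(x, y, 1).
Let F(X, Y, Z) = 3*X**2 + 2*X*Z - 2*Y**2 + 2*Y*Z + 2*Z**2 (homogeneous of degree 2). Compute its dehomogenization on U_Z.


f(x, y) = 3*x**2 + 2*x - 2*y**2 + 2*y + 2

On U_Z we set Z = 1. Each monomial c·X^i·Y^j·Z^k in F becomes c·x^i·y^j·1^k = c·x^i·y^j.
Substituting Z = 1: F(X, Y, 1) = 3*x**2 + 2*x - 2*y**2 + 2*y + 2.
Note: deg(f) ≤ deg(F) = 2; strict inequality happens when F is divisible by Z (lost terms).


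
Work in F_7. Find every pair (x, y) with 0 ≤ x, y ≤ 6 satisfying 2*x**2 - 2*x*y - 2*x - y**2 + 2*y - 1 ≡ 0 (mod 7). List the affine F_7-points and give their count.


Affine F_7-points: {(0, 1), (2, 1), (2, 4), (3, 4), (3, 6), (4, 2), (4, 6), (6, 2)}; count = 8.

For each of the 49 pairs (x, y) ∈ F_7², evaluate f(x, y) mod 7. Record the zeros.
  x = 0: [0↦6, 1↦0, 2↦6, 3↦3, 4↦5, 5↦5, 6↦3]  zeros at y ∈ {1}
  x = 1: [0↦6, 1↦5, 2↦2, 3↦4, 4↦4, 5↦2, 6↦5]  zeros at y ∈ ∅
  x = 2: [0↦3, 1↦0, 2↦2, 3↦2, 4↦0, 5↦3, 6↦4]  zeros at y ∈ {1, 4}
  x = 3: [0↦4, 1↦6, 2↦6, 3↦4, 4↦0, 5↦1, 6↦0]  zeros at y ∈ {4, 6}
  x = 4: [0↦2, 1↦2, 2↦0, 3↦3, 4↦4, 5↦3, 6↦0]  zeros at y ∈ {2, 6}
  x = 5: [0↦4, 1↦2, 2↦5, 3↦6, 4↦5, 5↦2, 6↦4]  zeros at y ∈ ∅
  x = 6: [0↦3, 1↦6, 2↦0, 3↦6, 4↦3, 5↦5, 6↦5]  zeros at y ∈ {2}
Collecting zeros: affine points = {(0, 1), (2, 1), (2, 4), (3, 4), (3, 6), (4, 2), (4, 6), (6, 2)}.
Total count |C(F_7)_aff| = 8.


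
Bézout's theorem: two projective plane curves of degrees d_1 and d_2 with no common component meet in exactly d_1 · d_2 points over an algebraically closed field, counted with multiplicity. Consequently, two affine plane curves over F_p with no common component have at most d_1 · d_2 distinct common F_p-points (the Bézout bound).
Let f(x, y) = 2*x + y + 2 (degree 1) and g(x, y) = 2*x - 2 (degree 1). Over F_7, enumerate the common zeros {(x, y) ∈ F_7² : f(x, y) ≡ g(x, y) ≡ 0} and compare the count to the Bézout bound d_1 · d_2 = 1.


Common zeros: {(1, 3)}; count = 1; Bézout bound = 1.

deg(f) = 1, deg(g) = 1, so Bézout bound = 1.
Scan x ∈ F_7. For each x, list the y ∈ F_7 with f(x, y) ≡ 0 and those with g(x, y) ≡ 0 (mod 7); the common zeros in that column are the intersection.
  x = 0: f ≡ 0 at y ∈ {5}; g ≡ 0 at y ∈ ∅; common: ∅.
  x = 1: f ≡ 0 at y ∈ {3}; g ≡ 0 at y ∈ {0, 1, 2, 3, 4, 5, 6}; common: {3}.
  x = 2: f ≡ 0 at y ∈ {1}; g ≡ 0 at y ∈ ∅; common: ∅.
  x = 3: f ≡ 0 at y ∈ {6}; g ≡ 0 at y ∈ ∅; common: ∅.
  x = 4: f ≡ 0 at y ∈ {4}; g ≡ 0 at y ∈ ∅; common: ∅.
  x = 5: f ≡ 0 at y ∈ {2}; g ≡ 0 at y ∈ ∅; common: ∅.
  x = 6: f ≡ 0 at y ∈ {0}; g ≡ 0 at y ∈ ∅; common: ∅.
Collecting: common zeros = {(1, 3)}, so the count is 1.
Comparison with the Bézout bound: 1 ≤ 1 = deg(f)·deg(g), as expected for curves with no common component (the bound is attained).


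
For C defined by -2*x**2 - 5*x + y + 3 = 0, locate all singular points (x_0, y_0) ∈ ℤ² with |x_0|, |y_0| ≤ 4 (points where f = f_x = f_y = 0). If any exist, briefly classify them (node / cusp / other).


No singular points in the scanned grid; C is smooth there.

Compute partial derivatives:
  f_x = -4*x - 5.
  f_y = 1.
f_y = 1 is a nonzero constant, so f_y never vanishes: no point (x, y) can satisfy f = f_x = f_y = 0. In particular no (x, y) ∈ {−4, ..., 4}² is singular; the curve is smooth.


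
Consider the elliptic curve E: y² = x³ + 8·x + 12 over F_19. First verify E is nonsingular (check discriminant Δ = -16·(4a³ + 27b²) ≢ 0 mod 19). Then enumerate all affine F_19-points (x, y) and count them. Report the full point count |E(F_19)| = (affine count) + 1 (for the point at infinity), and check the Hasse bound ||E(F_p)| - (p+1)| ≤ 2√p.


Affine points = {(2, 6), (2, 13), (3, 5), (3, 14), (5, 5), (5, 14), (10, 3), (10, 16), (11, 5), (11, 14), (15, 7), (15, 12), (17, 8), (17, 11)}; affine count = 14; |E(F_19)| = 15.

Discriminant check: Δ ∝ 4a³ + 27b² = 4·8³ + 27·12² = 4·512 + 27·144 ≡ 8 (mod 19). Nonzero ⇒ E is nonsingular.
For each x ∈ F_19, compute rhs = x³ + 8·x + 12 mod 19, then count y ∈ F_19 with y² ≡ rhs.
  x = 0: rhs = 12, matching y values: none (0 points).
  x = 1: rhs = 2, matching y values: none (0 points).
  x = 2: rhs = 17, matching y values: 6, 13 (2 points).
  x = 3: rhs = 6, matching y values: 5, 14 (2 points).
  x = 4: rhs = 13, matching y values: none (0 points).
  x = 5: rhs = 6, matching y values: 5, 14 (2 points).
  x = 6: rhs = 10, matching y values: none (0 points).
  x = 7: rhs = 12, matching y values: none (0 points).
  x = 8: rhs = 18, matching y values: none (0 points).
  x = 9: rhs = 15, matching y values: none (0 points).
  x = 10: rhs = 9, matching y values: 3, 16 (2 points).
  x = 11: rhs = 6, matching y values: 5, 14 (2 points).
  x = 12: rhs = 12, matching y values: none (0 points).
  x = 13: rhs = 14, matching y values: none (0 points).
  x = 14: rhs = 18, matching y values: none (0 points).
  x = 15: rhs = 11, matching y values: 7, 12 (2 points).
  x = 16: rhs = 18, matching y values: none (0 points).
  x = 17: rhs = 7, matching y values: 8, 11 (2 points).
  x = 18: rhs = 3, matching y values: none (0 points).
Total affine count: 14.
Full point count |E(F_19)| = 14 + 1 = 15.
Hasse bound: |15 − (19+1)| = |-5| = 5 ≤ 2√19 ≈ 8.7178 ✓.


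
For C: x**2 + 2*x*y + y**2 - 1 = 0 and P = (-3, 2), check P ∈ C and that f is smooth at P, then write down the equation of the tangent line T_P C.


Tangent line at P: -2*x - 2*y - 2 = 0.

Step 1: f(-3, 2) = 0, so P lies on C.
Step 2: partial derivatives
  f_x(x, y) = 2*x + 2*y, f_y(x, y) = 2*x + 2*y.
  f_x(P) = -2, f_y(P) = -2 (gradient nonzero, so P is smooth).
Step 3: tangent line at P: -2·(x − -3) + -2·(y − 2) = 0.
Expanding: -2*x - 2*y - 2 = 0.


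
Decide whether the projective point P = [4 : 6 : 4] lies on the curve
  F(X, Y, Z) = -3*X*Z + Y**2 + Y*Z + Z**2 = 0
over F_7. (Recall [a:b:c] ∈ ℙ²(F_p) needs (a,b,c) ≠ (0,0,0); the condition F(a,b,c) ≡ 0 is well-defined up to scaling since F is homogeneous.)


F(4,6,4) ≡ 0 (mod 7); P is on the curve.

Evaluate F(4, 6, 4) term-by-term (mod 7).
  -3*X*Z ↦ -3·4·1·4 = -48
  Y**2 ↦ 1·1·36·1 = 36
  Y*Z ↦ 1·1·6·4 = 24
  Z**2 ↦ 1·1·1·16 = 16
Sum: F(4, 6, 4) = (-48) + (36) + (24) + (16) = 28.
Reducing mod 7: 28 ≡ 0 (mod 7).
Since F(a, b, c) ≡ 0 (mod 7), P lies on the curve.


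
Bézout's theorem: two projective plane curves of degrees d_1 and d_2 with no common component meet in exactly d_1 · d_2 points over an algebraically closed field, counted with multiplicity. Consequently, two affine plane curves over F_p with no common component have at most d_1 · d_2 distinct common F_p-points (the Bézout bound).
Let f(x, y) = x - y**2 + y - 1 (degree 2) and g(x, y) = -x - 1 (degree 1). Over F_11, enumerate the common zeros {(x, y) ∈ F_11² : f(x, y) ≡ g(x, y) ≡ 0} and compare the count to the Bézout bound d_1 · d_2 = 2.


Common zeros: {(10, 5), (10, 7)}; count = 2; Bézout bound = 2.

deg(f) = 2, deg(g) = 1, so Bézout bound = 2.
Scan x ∈ F_11. For each x, list the y ∈ F_11 with f(x, y) ≡ 0 and those with g(x, y) ≡ 0 (mod 11); the common zeros in that column are the intersection.
  x = 0: f ≡ 0 at y ∈ ∅; g ≡ 0 at y ∈ ∅; common: ∅.
  x = 1: f ≡ 0 at y ∈ {0, 1}; g ≡ 0 at y ∈ ∅; common: ∅.
  x = 2: f ≡ 0 at y ∈ {4, 8}; g ≡ 0 at y ∈ ∅; common: ∅.
  x = 3: f ≡ 0 at y ∈ {2, 10}; g ≡ 0 at y ∈ ∅; common: ∅.
  x = 4: f ≡ 0 at y ∈ ∅; g ≡ 0 at y ∈ ∅; common: ∅.
  x = 5: f ≡ 0 at y ∈ ∅; g ≡ 0 at y ∈ ∅; common: ∅.
  x = 6: f ≡ 0 at y ∈ ∅; g ≡ 0 at y ∈ ∅; common: ∅.
  x = 7: f ≡ 0 at y ∈ {3, 9}; g ≡ 0 at y ∈ ∅; common: ∅.
  x = 8: f ≡ 0 at y ∈ ∅; g ≡ 0 at y ∈ ∅; common: ∅.
  x = 9: f ≡ 0 at y ∈ {6}; g ≡ 0 at y ∈ ∅; common: ∅.
  x = 10: f ≡ 0 at y ∈ {5, 7}; g ≡ 0 at y ∈ {0, 1, 2, 3, 4, 5, 6, 7, 8, 9, 10}; common: {5, 7}.
Collecting: common zeros = {(10, 5), (10, 7)}, so the count is 2.
Comparison with the Bézout bound: 2 ≤ 2 = deg(f)·deg(g), as expected for curves with no common component (the bound is attained).


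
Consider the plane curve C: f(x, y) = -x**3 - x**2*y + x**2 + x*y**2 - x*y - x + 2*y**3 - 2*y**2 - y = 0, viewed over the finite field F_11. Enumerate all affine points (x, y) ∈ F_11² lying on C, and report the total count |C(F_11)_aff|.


Affine F_11-points: {(0, 0), (0, 3), (0, 9), (1, 4), (1, 5), (1, 8), (2, 1), (2, 5), (4, 5), (6, 6), (7, 7), (9, 4), (9, 10)}; count = 13.

For each of the 121 pairs (x, y) ∈ F_11², evaluate f(x, y) mod 11. Record the zeros.
  x = 0: [0↦0, 1↦10, 2↦6, 3↦0, 4↦4, 5↦8, 6↦2, 7↦9, 8↦8, 9↦0, 10↦8]  zeros at y ∈ {0, 3, 9}
  x = 1: [0↦10, 1↦8, 2↦5, 3↦2, 4↦0, 5↦0, 6↦3, 7↦10, 8↦0, 9↦7, 10↦10]  zeros at y ∈ {4, 5, 8}
  x = 2: [0↦5, 1↦0, 2↦7, 3↦5, 4↦6, 5↦0, 6↦10, 7↦4, 8↦5, 9↦3, 10↦10]  zeros at y ∈ {1, 5}
  x = 3: [0↦1, 1↦2, 2↦6, 3↦3, 4↦5, 5↦2, 6↦6, 7↦7, 8↦6, 9↦4, 10↦2]  zeros at y ∈ ∅
  x = 4: [0↦3, 1↦8, 2↦7, 3↦1, 4↦2, 5↦0, 6↦7, 7↦2, 8↦8, 9↦4, 10↦2]  zeros at y ∈ {5}
  x = 5: [0↦5, 1↦1, 2↦4, 3↦4, 4↦2, 5↦10, 6↦7, 7↦5, 8↦5, 9↦8, 10↦4]  zeros at y ∈ ∅
  x = 6: [0↦1, 1↦8, 2↦2, 3↦6, 4↦10, 5↦4, 6↦0, 7↦10, 8↦2, 9↦10, 10↦2]  zeros at y ∈ {6}
  x = 7: [0↦7, 1↦1, 2↦6, 3↦1, 4↦9, 5↦9, 6↦2, 7↦0, 8↦4, 9↦4, 10↦1]  zeros at y ∈ {7}
  x = 8: [0↦6, 1↦7, 2↦10, 3↦5, 4↦4, 5↦8, 6↦7, 7↦2, 8↦5, 9↦6, 10↦6]  zeros at y ∈ ∅
  x = 9: [0↦3, 1↦9, 2↦8, 3↦1, 4↦0, 5↦6, 6↦9, 7↦10, 8↦10, 9↦10, 10↦0]  zeros at y ∈ {4, 10}
  x = 10: [0↦3, 1↦1, 2↦5, 3↦5, 4↦2, 5↦8, 6↦2, 7↦7, 8↦2, 9↦10, 10↦10]  zeros at y ∈ ∅
Collecting zeros: affine points = {(0, 0), (0, 3), (0, 9), (1, 4), (1, 5), (1, 8), (2, 1), (2, 5), (4, 5), (6, 6), (7, 7), (9, 4), (9, 10)}.
Total count |C(F_11)_aff| = 13.


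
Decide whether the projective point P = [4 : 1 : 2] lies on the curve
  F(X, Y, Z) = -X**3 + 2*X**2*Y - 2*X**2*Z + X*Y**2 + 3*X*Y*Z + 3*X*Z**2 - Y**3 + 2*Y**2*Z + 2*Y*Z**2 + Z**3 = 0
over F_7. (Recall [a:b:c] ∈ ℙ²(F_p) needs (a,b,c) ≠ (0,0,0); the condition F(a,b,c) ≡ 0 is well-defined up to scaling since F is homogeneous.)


F(4,1,2) ≡ 6 (mod 7); P is NOT on the curve.

Evaluate F(4, 1, 2) term-by-term (mod 7).
  -X**3 ↦ -1·64·1·1 = -64
  2*X**2*Y ↦ 2·16·1·1 = 32
  -2*X**2*Z ↦ -2·16·1·2 = -64
  X*Y**2 ↦ 1·4·1·1 = 4
  3*X*Y*Z ↦ 3·4·1·2 = 24
  3*X*Z**2 ↦ 3·4·1·4 = 48
  -Y**3 ↦ -1·1·1·1 = -1
  2*Y**2*Z ↦ 2·1·1·2 = 4
  2*Y*Z**2 ↦ 2·1·1·4 = 8
  Z**3 ↦ 1·1·1·8 = 8
Sum: F(4, 1, 2) = (-64) + (32) + (-64) + (4) + (24) + (48) + (-1) + (4) + (8) + (8) = -1.
Reducing mod 7: -1 ≡ 6 (mod 7).
Since F(a, b, c) ≡ 6 ≠ 0 (mod 7), P does NOT lie on the curve.


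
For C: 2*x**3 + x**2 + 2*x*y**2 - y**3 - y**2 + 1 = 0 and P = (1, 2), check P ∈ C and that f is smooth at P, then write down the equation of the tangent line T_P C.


Tangent line at P: 16*x - 8*y = 0.

Step 1: f(1, 2) = 0, so P lies on C.
Step 2: partial derivatives
  f_x(x, y) = 6*x**2 + 2*x + 2*y**2, f_y(x, y) = 4*x*y - 3*y**2 - 2*y.
  f_x(P) = 16, f_y(P) = -8 (gradient nonzero, so P is smooth).
Step 3: tangent line at P: 16·(x − 1) + -8·(y − 2) = 0.
Expanding: 16*x - 8*y = 0.


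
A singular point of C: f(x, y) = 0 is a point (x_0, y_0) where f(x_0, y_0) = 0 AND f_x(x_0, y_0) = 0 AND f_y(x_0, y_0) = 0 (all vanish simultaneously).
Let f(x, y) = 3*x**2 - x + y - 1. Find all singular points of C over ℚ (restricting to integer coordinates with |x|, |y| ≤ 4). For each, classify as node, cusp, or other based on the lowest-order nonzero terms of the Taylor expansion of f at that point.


No singular points in the scanned grid; C is smooth there.

Compute partial derivatives:
  f_x = 6*x - 1.
  f_y = 1.
f_y = 1 is a nonzero constant, so f_y never vanishes: no point (x, y) can satisfy f = f_x = f_y = 0. In particular no (x, y) ∈ {−4, ..., 4}² is singular; the curve is smooth.


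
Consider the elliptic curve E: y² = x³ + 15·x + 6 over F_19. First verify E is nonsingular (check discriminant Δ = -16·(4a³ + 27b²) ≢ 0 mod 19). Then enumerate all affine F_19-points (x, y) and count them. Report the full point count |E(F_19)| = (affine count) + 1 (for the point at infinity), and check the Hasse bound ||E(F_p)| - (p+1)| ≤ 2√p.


Affine points = {(0, 5), (0, 14), (2, 5), (2, 14), (4, 4), (4, 15), (5, 4), (5, 15), (7, 6), (7, 13), (8, 7), (8, 12), (10, 4), (10, 15), (11, 1), (11, 18), (13, 2), (13, 17), (17, 5), (17, 14), (18, 3), (18, 16)}; affine count = 22; |E(F_19)| = 23.

Discriminant check: Δ ∝ 4a³ + 27b² = 4·15³ + 27·6² = 4·3375 + 27·36 ≡ 13 (mod 19). Nonzero ⇒ E is nonsingular.
For each x ∈ F_19, compute rhs = x³ + 15·x + 6 mod 19, then count y ∈ F_19 with y² ≡ rhs.
  x = 0: rhs = 6, matching y values: 5, 14 (2 points).
  x = 1: rhs = 3, matching y values: none (0 points).
  x = 2: rhs = 6, matching y values: 5, 14 (2 points).
  x = 3: rhs = 2, matching y values: none (0 points).
  x = 4: rhs = 16, matching y values: 4, 15 (2 points).
  x = 5: rhs = 16, matching y values: 4, 15 (2 points).
  x = 6: rhs = 8, matching y values: none (0 points).
  x = 7: rhs = 17, matching y values: 6, 13 (2 points).
  x = 8: rhs = 11, matching y values: 7, 12 (2 points).
  x = 9: rhs = 15, matching y values: none (0 points).
  x = 10: rhs = 16, matching y values: 4, 15 (2 points).
  x = 11: rhs = 1, matching y values: 1, 18 (2 points).
  x = 12: rhs = 14, matching y values: none (0 points).
  x = 13: rhs = 4, matching y values: 2, 17 (2 points).
  x = 14: rhs = 15, matching y values: none (0 points).
  x = 15: rhs = 15, matching y values: none (0 points).
  x = 16: rhs = 10, matching y values: none (0 points).
  x = 17: rhs = 6, matching y values: 5, 14 (2 points).
  x = 18: rhs = 9, matching y values: 3, 16 (2 points).
Total affine count: 22.
Full point count |E(F_19)| = 22 + 1 = 23.
Hasse bound: |23 − (19+1)| = |3| = 3 ≤ 2√19 ≈ 8.7178 ✓.


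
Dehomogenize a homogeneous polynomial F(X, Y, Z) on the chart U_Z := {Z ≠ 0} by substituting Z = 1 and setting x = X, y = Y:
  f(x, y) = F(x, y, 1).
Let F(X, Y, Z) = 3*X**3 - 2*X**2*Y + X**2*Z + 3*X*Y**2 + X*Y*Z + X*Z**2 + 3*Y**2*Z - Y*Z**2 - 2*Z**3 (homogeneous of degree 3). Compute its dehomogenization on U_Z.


f(x, y) = 3*x**3 - 2*x**2*y + x**2 + 3*x*y**2 + x*y + x + 3*y**2 - y - 2

On U_Z we set Z = 1. Each monomial c·X^i·Y^j·Z^k in F becomes c·x^i·y^j·1^k = c·x^i·y^j.
Substituting Z = 1: F(X, Y, 1) = 3*x**3 - 2*x**2*y + x**2 + 3*x*y**2 + x*y + x + 3*y**2 - y - 2.
Note: deg(f) ≤ deg(F) = 3; strict inequality happens when F is divisible by Z (lost terms).


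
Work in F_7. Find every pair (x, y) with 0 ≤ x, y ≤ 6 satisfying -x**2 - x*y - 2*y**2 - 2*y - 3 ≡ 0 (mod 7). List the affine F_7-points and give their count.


Affine F_7-points: {(0, 1), (0, 5), (2, 0), (2, 5), (5, 0), (6, 1), (6, 2)}; count = 7.

For each of the 49 pairs (x, y) ∈ F_7², evaluate f(x, y) mod 7. Record the zeros.
  x = 0: [0↦4, 1↦0, 2↦6, 3↦1, 4↦6, 5↦0, 6↦4]  zeros at y ∈ {1, 5}
  x = 1: [0↦3, 1↦5, 2↦3, 3↦4, 4↦1, 5↦1, 6↦4]  zeros at y ∈ ∅
  x = 2: [0↦0, 1↦1, 2↦5, 3↦5, 4↦1, 5↦0, 6↦2]  zeros at y ∈ {0, 5}
  x = 3: [0↦2, 1↦2, 2↦5, 3↦4, 4↦6, 5↦4, 6↦5]  zeros at y ∈ ∅
  x = 4: [0↦2, 1↦1, 2↦3, 3↦1, 4↦2, 5↦6, 6↦6]  zeros at y ∈ ∅
  x = 5: [0↦0, 1↦5, 2↦6, 3↦3, 4↦3, 5↦6, 6↦5]  zeros at y ∈ {0}
  x = 6: [0↦3, 1↦0, 2↦0, 3↦3, 4↦2, 5↦4, 6↦2]  zeros at y ∈ {1, 2}
Collecting zeros: affine points = {(0, 1), (0, 5), (2, 0), (2, 5), (5, 0), (6, 1), (6, 2)}.
Total count |C(F_7)_aff| = 7.


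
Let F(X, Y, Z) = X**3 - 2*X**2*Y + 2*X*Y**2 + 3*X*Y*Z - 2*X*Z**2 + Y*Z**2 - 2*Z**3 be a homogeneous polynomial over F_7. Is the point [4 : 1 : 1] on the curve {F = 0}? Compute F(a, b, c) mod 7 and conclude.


F(4,1,1) ≡ 1 (mod 7); P is NOT on the curve.

Evaluate F(4, 1, 1) term-by-term (mod 7).
  X**3 ↦ 1·64·1·1 = 64
  -2*X**2*Y ↦ -2·16·1·1 = -32
  2*X*Y**2 ↦ 2·4·1·1 = 8
  3*X*Y*Z ↦ 3·4·1·1 = 12
  -2*X*Z**2 ↦ -2·4·1·1 = -8
  Y*Z**2 ↦ 1·1·1·1 = 1
  -2*Z**3 ↦ -2·1·1·1 = -2
Sum: F(4, 1, 1) = (64) + (-32) + (8) + (12) + (-8) + (1) + (-2) = 43.
Reducing mod 7: 43 ≡ 1 (mod 7).
Since F(a, b, c) ≡ 1 ≠ 0 (mod 7), P does NOT lie on the curve.


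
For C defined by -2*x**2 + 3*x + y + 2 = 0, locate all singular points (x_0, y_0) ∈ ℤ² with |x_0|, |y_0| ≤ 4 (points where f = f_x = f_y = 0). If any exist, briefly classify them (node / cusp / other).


No singular points in the scanned grid; C is smooth there.

Compute partial derivatives:
  f_x = 3 - 4*x.
  f_y = 1.
f_y = 1 is a nonzero constant, so f_y never vanishes: no point (x, y) can satisfy f = f_x = f_y = 0. In particular no (x, y) ∈ {−4, ..., 4}² is singular; the curve is smooth.


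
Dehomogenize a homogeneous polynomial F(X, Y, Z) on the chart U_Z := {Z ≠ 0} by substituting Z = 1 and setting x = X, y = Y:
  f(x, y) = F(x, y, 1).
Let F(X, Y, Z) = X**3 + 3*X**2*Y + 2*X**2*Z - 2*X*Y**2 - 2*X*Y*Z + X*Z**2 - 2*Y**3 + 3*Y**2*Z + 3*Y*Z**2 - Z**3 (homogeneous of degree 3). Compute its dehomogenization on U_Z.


f(x, y) = x**3 + 3*x**2*y + 2*x**2 - 2*x*y**2 - 2*x*y + x - 2*y**3 + 3*y**2 + 3*y - 1

On U_Z we set Z = 1. Each monomial c·X^i·Y^j·Z^k in F becomes c·x^i·y^j·1^k = c·x^i·y^j.
Substituting Z = 1: F(X, Y, 1) = x**3 + 3*x**2*y + 2*x**2 - 2*x*y**2 - 2*x*y + x - 2*y**3 + 3*y**2 + 3*y - 1.
Note: deg(f) ≤ deg(F) = 3; strict inequality happens when F is divisible by Z (lost terms).


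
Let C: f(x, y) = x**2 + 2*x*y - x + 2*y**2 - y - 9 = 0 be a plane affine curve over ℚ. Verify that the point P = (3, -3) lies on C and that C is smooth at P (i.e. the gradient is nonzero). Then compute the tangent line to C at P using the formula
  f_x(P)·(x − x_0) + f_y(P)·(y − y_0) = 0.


Tangent line at P: -x - 7*y - 18 = 0.

Step 1: f(3, -3) = 0, so P lies on C.
Step 2: partial derivatives
  f_x(x, y) = 2*x + 2*y - 1, f_y(x, y) = 2*x + 4*y - 1.
  f_x(P) = -1, f_y(P) = -7 (gradient nonzero, so P is smooth).
Step 3: tangent line at P: -1·(x − 3) + -7·(y − -3) = 0.
Expanding: -x - 7*y - 18 = 0.


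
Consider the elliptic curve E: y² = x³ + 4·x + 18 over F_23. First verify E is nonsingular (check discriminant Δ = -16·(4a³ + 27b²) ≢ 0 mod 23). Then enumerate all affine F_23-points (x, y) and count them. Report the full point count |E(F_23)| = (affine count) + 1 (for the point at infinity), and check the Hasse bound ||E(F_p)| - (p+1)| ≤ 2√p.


Affine points = {(0, 8), (0, 15), (1, 0), (4, 11), (4, 12), (5, 5), (5, 18), (9, 1), (9, 22), (10, 0), (11, 6), (11, 17), (12, 0), (13, 6), (13, 17), (14, 9), (14, 14), (15, 7), (15, 16), (17, 10), (17, 13), (20, 5), (20, 18), (21, 5), (21, 18), (22, 6), (22, 17)}; affine count = 27; |E(F_23)| = 28.

Discriminant check: Δ ∝ 4a³ + 27b² = 4·4³ + 27·18² = 4·64 + 27·324 ≡ 11 (mod 23). Nonzero ⇒ E is nonsingular.
For each x ∈ F_23, compute rhs = x³ + 4·x + 18 mod 23, then count y ∈ F_23 with y² ≡ rhs.
  x = 0: rhs = 18, matching y values: 8, 15 (2 points).
  x = 1: rhs = 0, matching y values: 0 (1 points).
  x = 2: rhs = 11, matching y values: none (0 points).
  x = 3: rhs = 11, matching y values: none (0 points).
  x = 4: rhs = 6, matching y values: 11, 12 (2 points).
  x = 5: rhs = 2, matching y values: 5, 18 (2 points).
  x = 6: rhs = 5, matching y values: none (0 points).
  x = 7: rhs = 21, matching y values: none (0 points).
  x = 8: rhs = 10, matching y values: none (0 points).
  x = 9: rhs = 1, matching y values: 1, 22 (2 points).
  x = 10: rhs = 0, matching y values: 0 (1 points).
  x = 11: rhs = 13, matching y values: 6, 17 (2 points).
  x = 12: rhs = 0, matching y values: 0 (1 points).
  x = 13: rhs = 13, matching y values: 6, 17 (2 points).
  x = 14: rhs = 12, matching y values: 9, 14 (2 points).
  x = 15: rhs = 3, matching y values: 7, 16 (2 points).
  x = 16: rhs = 15, matching y values: none (0 points).
  x = 17: rhs = 8, matching y values: 10, 13 (2 points).
  x = 18: rhs = 11, matching y values: none (0 points).
  x = 19: rhs = 7, matching y values: none (0 points).
  x = 20: rhs = 2, matching y values: 5, 18 (2 points).
  x = 21: rhs = 2, matching y values: 5, 18 (2 points).
  x = 22: rhs = 13, matching y values: 6, 17 (2 points).
Total affine count: 27.
Full point count |E(F_23)| = 27 + 1 = 28.
Hasse bound: |28 − (23+1)| = |4| = 4 ≤ 2√23 ≈ 9.5917 ✓.


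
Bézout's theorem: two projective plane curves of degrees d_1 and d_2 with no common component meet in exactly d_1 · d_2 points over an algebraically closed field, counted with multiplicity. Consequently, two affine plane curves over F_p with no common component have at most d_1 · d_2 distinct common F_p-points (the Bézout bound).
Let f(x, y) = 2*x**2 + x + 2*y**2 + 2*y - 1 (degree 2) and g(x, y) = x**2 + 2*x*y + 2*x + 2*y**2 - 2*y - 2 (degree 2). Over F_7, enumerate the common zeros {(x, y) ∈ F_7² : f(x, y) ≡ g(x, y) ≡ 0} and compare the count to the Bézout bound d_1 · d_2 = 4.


Common zeros: ∅; count = 0; Bézout bound = 4.

deg(f) = 2, deg(g) = 2, so Bézout bound = 4.
Scan x ∈ F_7. For each x, list the y ∈ F_7 with f(x, y) ≡ 0 and those with g(x, y) ≡ 0 (mod 7); the common zeros in that column are the intersection.
  x = 0: f ≡ 0 at y ∈ ∅; g ≡ 0 at y ∈ ∅; common: ∅.
  x = 1: f ≡ 0 at y ∈ {2, 4}; g ≡ 0 at y ∈ ∅; common: ∅.
  x = 2: f ≡ 0 at y ∈ {2, 4}; g ≡ 0 at y ∈ ∅; common: ∅.
  x = 3: f ≡ 0 at y ∈ ∅; g ≡ 0 at y ∈ ∅; common: ∅.
  x = 4: f ≡ 0 at y ∈ {0, 6}; g ≡ 0 at y ∈ {2}; common: ∅.
  x = 5: f ≡ 0 at y ∈ ∅; g ≡ 0 at y ∈ ∅; common: ∅.
  x = 6: f ≡ 0 at y ∈ {0, 6}; g ≡ 0 at y ∈ ∅; common: ∅.
Collecting: common zeros = ∅, so the count is 0.
Comparison with the Bézout bound: 0 ≤ 4 = deg(f)·deg(g), as expected for curves with no common component (the affine F_7-count falls short of the bound because intersections may lie at infinity, over extension fields, or carry multiplicity).


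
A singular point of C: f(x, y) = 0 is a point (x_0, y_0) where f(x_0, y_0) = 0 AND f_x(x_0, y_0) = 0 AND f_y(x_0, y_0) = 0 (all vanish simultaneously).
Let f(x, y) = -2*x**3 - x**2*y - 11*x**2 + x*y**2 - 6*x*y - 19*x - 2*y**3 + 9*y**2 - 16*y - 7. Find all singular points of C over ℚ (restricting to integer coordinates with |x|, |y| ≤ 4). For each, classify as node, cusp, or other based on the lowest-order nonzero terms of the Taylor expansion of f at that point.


Singular points: {(-2, 1)}; classification: cusp.

Compute partial derivatives:
  f_x = -6*x**2 - 2*x*y - 22*x + y**2 - 6*y - 19.
  f_y = -x**2 + 2*x*y - 6*x - 6*y**2 + 18*y - 16.
Scan x_0 ∈ {−4, ..., 4}. For each x_0, f_y(x_0, y) is a polynomial in y; find its integer roots y ∈ {−4, ..., 4}, then test f_x and f at those candidates.
  x = -4: f_y(-4, y) = -6*y**2 + 10*y - 8; no integer root y with |y| ≤ 4.
  x = -3: f_y(-3, y) = -6*y**2 + 12*y - 7; no integer root y with |y| ≤ 4.
  x = -2: f_y(-2, y) = -6*y**2 + 14*y - 8; vanishes at y ∈ {1}. (-2, 1): f_x = 0, f = 0 — SINGULAR.
  x = -1: f_y(-1, y) = -6*y**2 + 16*y - 11; no integer root y with |y| ≤ 4.
  x = 0: f_y(0, y) = -6*y**2 + 18*y - 16; no integer root y with |y| ≤ 4.
  x = 1: f_y(1, y) = -6*y**2 + 20*y - 23; no integer root y with |y| ≤ 4.
  x = 2: f_y(2, y) = -6*y**2 + 22*y - 32; no integer root y with |y| ≤ 4.
  x = 3: f_y(3, y) = -6*y**2 + 24*y - 43; no integer root y with |y| ≤ 4.
  x = 4: f_y(4, y) = -6*y**2 + 26*y - 56; no integer root y with |y| ≤ 4.
Only singular point on the grid: (-2, 1).
Classify: substitute x = -2 + u, y = 1 + v and expand: f = -2*u**3 - u**2*v + u*v**2 - 2*v**3 + v**2.
No constant or linear terms (consistent with a singular point). Quadratic part: v**2. Cubic part: -2*u**3 - u**2*v + u*v**2 - 2*v**3.
The quadratic part v**2 is a perfect square, so there is a single (double) tangent line v = 0, i.e. y = 1. Restricting the cubic part to that line (v = 0) leaves -2*u**3 ≠ 0, so f is not divisible by v and the branch is v² ≈ 2*u**3 to lowest order — this is a cusp.
Classification: cusp.


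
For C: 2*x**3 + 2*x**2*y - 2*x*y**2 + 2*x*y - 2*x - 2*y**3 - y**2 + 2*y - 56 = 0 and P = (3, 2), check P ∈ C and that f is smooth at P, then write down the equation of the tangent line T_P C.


Tangent line at P: 72*x - 26*y - 164 = 0.

Step 1: f(3, 2) = 0, so P lies on C.
Step 2: partial derivatives
  f_x(x, y) = 6*x**2 + 4*x*y - 2*y**2 + 2*y - 2, f_y(x, y) = 2*x**2 - 4*x*y + 2*x - 6*y**2 - 2*y + 2.
  f_x(P) = 72, f_y(P) = -26 (gradient nonzero, so P is smooth).
Step 3: tangent line at P: 72·(x − 3) + -26·(y − 2) = 0.
Expanding: 72*x - 26*y - 164 = 0.


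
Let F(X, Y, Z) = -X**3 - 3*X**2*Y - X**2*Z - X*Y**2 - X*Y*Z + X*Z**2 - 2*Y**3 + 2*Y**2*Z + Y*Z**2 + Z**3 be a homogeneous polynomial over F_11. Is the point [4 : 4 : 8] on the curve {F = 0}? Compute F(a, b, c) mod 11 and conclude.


F(4,4,8) ≡ 4 (mod 11); P is NOT on the curve.

Evaluate F(4, 4, 8) term-by-term (mod 11).
  -X**3 ↦ -1·64·1·1 = -64
  -3*X**2*Y ↦ -3·16·4·1 = -192
  -X**2*Z ↦ -1·16·1·8 = -128
  -X*Y**2 ↦ -1·4·16·1 = -64
  -X*Y*Z ↦ -1·4·4·8 = -128
  X*Z**2 ↦ 1·4·1·64 = 256
  -2*Y**3 ↦ -2·1·64·1 = -128
  2*Y**2*Z ↦ 2·1·16·8 = 256
  Y*Z**2 ↦ 1·1·4·64 = 256
  Z**3 ↦ 1·1·1·512 = 512
Sum: F(4, 4, 8) = (-64) + (-192) + (-128) + (-64) + (-128) + (256) + (-128) + (256) + (256) + (512) = 576.
Reducing mod 11: 576 ≡ 4 (mod 11).
Since F(a, b, c) ≡ 4 ≠ 0 (mod 11), P does NOT lie on the curve.


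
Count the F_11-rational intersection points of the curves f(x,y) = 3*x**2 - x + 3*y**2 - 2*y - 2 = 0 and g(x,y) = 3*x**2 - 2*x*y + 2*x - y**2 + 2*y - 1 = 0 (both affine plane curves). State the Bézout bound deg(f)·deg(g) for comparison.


Common zeros: {(6, 5), (8, 9), (8, 10)}; count = 3; Bézout bound = 4.

deg(f) = 2, deg(g) = 2, so Bézout bound = 4.
Scan x ∈ F_11. For each x, list the y ∈ F_11 with f(x, y) ≡ 0 and those with g(x, y) ≡ 0 (mod 11); the common zeros in that column are the intersection.
  x = 0: f ≡ 0 at y ∈ ∅; g ≡ 0 at y ∈ {1}; common: ∅.
  x = 1: f ≡ 0 at y ∈ {0, 8}; g ≡ 0 at y ∈ {2, 9}; common: ∅.
  x = 2: f ≡ 0 at y ∈ ∅; g ≡ 0 at y ∈ {3, 6}; common: ∅.
  x = 3: f ≡ 0 at y ∈ {0, 8}; g ≡ 0 at y ∈ {3, 4}; common: ∅.
  x = 4: f ≡ 0 at y ∈ ∅; g ≡ 0 at y ∈ {0, 5}; common: ∅.
  x = 5: f ≡ 0 at y ∈ ∅; g ≡ 0 at y ∈ {6, 8}; common: ∅.
  x = 6: f ≡ 0 at y ∈ {3, 5}; g ≡ 0 at y ∈ {5, 7}; common: {5}.
  x = 7: f ≡ 0 at y ∈ {9, 10}; g ≡ 0 at y ∈ {2, 8}; common: ∅.
  x = 8: f ≡ 0 at y ∈ {9, 10}; g ≡ 0 at y ∈ {9, 10}; common: {9, 10}.
  x = 9: f ≡ 0 at y ∈ {3, 5}; g ≡ 0 at y ∈ {7, 10}; common: ∅.
  x = 10: f ≡ 0 at y ∈ ∅; g ≡ 0 at y ∈ {0, 4}; common: ∅.
Collecting: common zeros = {(6, 5), (8, 9), (8, 10)}, so the count is 3.
Comparison with the Bézout bound: 3 ≤ 4 = deg(f)·deg(g), as expected for curves with no common component (the affine F_11-count falls short of the bound because intersections may lie at infinity, over extension fields, or carry multiplicity).


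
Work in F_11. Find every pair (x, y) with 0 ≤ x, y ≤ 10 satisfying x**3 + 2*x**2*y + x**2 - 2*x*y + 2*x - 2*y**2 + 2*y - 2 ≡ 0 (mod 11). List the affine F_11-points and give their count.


Affine F_11-points: {(1, 4), (1, 8), (2, 6), (2, 8), (4, 1), (5, 1), (5, 9), (6, 10), (10, 1), (10, 2)}; count = 10.

For each of the 121 pairs (x, y) ∈ F_11², evaluate f(x, y) mod 11. Record the zeros.
  x = 0: [0↦9, 1↦9, 2↦5, 3↦8, 4↦7, 5↦2, 6↦4, 7↦2, 8↦7, 9↦8, 10↦5]  zeros at y ∈ ∅
  x = 1: [0↦2, 1↦2, 2↦9, 3↦1, 4↦0, 5↦6, 6↦8, 7↦6, 8↦0, 9↦1, 10↦9]  zeros at y ∈ {4, 8}
  x = 2: [0↦3, 1↦7, 2↦7, 3↦3, 4↦6, 5↦5, 6↦0, 7↦2, 8↦0, 9↦5, 10↦6]  zeros at y ∈ {6, 8}
  x = 3: [0↦7, 1↦8, 2↦5, 3↦9, 4↦9, 5↦5, 6↦8, 7↦7, 8↦2, 9↦4, 10↦2]  zeros at y ∈ ∅
  x = 4: [0↦9, 1↦0, 2↦9, 3↦3, 4↦4, 5↦1, 6↦5, 7↦5, 8↦1, 9↦4, 10↦3]  zeros at y ∈ {1}
  x = 5: [0↦4, 1↦0, 2↦3, 3↦2, 4↦8, 5↦10, 6↦8, 7↦2, 8↦3, 9↦0, 10↦4]  zeros at y ∈ {1, 9}
  x = 6: [0↦9, 1↦3, 2↦4, 3↦1, 4↦5, 5↦5, 6↦1, 7↦4, 8↦3, 9↦9, 10↦0]  zeros at y ∈ {10}
  x = 7: [0↦8, 1↦4, 2↦7, 3↦6, 4↦1, 5↦3, 6↦1, 7↦6, 8↦7, 9↦4, 10↦8]  zeros at y ∈ ∅
  x = 8: [0↦7, 1↦9, 2↦7, 3↦1, 4↦2, 5↦10, 6↦3, 7↦3, 8↦10, 9↦2, 10↦1]  zeros at y ∈ ∅
  x = 9: [0↦1, 1↦2, 2↦10, 3↦3, 4↦3, 5↦10, 6↦2, 7↦1, 8↦7, 9↦9, 10↦7]  zeros at y ∈ ∅
  x = 10: [0↦7, 1↦0, 2↦0, 3↦7, 4↦10, 5↦9, 6↦4, 7↦6, 8↦4, 9↦9, 10↦10]  zeros at y ∈ {1, 2}
Collecting zeros: affine points = {(1, 4), (1, 8), (2, 6), (2, 8), (4, 1), (5, 1), (5, 9), (6, 10), (10, 1), (10, 2)}.
Total count |C(F_11)_aff| = 10.


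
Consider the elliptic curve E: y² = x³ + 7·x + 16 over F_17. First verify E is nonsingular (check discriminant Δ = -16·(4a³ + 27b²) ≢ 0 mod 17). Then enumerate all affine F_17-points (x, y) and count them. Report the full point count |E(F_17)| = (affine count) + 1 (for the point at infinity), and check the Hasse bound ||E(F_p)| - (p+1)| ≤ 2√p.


Affine points = {(0, 4), (0, 13), (2, 2), (2, 15), (3, 8), (3, 9), (6, 6), (6, 11), (7, 0), (9, 3), (9, 14), (10, 7), (10, 10), (11, 8), (11, 9), (12, 3), (12, 14), (13, 3), (13, 14), (14, 6), (14, 11), (16, 5), (16, 12)}; affine count = 23; |E(F_17)| = 24.

Discriminant check: Δ ∝ 4a³ + 27b² = 4·7³ + 27·16² = 4·343 + 27·256 ≡ 5 (mod 17). Nonzero ⇒ E is nonsingular.
For each x ∈ F_17, compute rhs = x³ + 7·x + 16 mod 17, then count y ∈ F_17 with y² ≡ rhs.
  x = 0: rhs = 16, matching y values: 4, 13 (2 points).
  x = 1: rhs = 7, matching y values: none (0 points).
  x = 2: rhs = 4, matching y values: 2, 15 (2 points).
  x = 3: rhs = 13, matching y values: 8, 9 (2 points).
  x = 4: rhs = 6, matching y values: none (0 points).
  x = 5: rhs = 6, matching y values: none (0 points).
  x = 6: rhs = 2, matching y values: 6, 11 (2 points).
  x = 7: rhs = 0, matching y values: 0 (1 points).
  x = 8: rhs = 6, matching y values: none (0 points).
  x = 9: rhs = 9, matching y values: 3, 14 (2 points).
  x = 10: rhs = 15, matching y values: 7, 10 (2 points).
  x = 11: rhs = 13, matching y values: 8, 9 (2 points).
  x = 12: rhs = 9, matching y values: 3, 14 (2 points).
  x = 13: rhs = 9, matching y values: 3, 14 (2 points).
  x = 14: rhs = 2, matching y values: 6, 11 (2 points).
  x = 15: rhs = 11, matching y values: none (0 points).
  x = 16: rhs = 8, matching y values: 5, 12 (2 points).
Total affine count: 23.
Full point count |E(F_17)| = 23 + 1 = 24.
Hasse bound: |24 − (17+1)| = |6| = 6 ≤ 2√17 ≈ 8.2462 ✓.
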